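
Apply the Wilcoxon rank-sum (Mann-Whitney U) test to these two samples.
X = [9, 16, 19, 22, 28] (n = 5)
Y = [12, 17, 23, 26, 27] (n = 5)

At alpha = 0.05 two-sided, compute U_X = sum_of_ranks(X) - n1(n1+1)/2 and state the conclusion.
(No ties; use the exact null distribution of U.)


Step 1: Combine and sort all 10 observations; assign midranks.
sorted (value, group): (9,X), (12,Y), (16,X), (17,Y), (19,X), (22,X), (23,Y), (26,Y), (27,Y), (28,X)
ranks: 9->1, 12->2, 16->3, 17->4, 19->5, 22->6, 23->7, 26->8, 27->9, 28->10
Step 2: Rank sum for X: R1 = 1 + 3 + 5 + 6 + 10 = 25.
Step 3: U_X = R1 - n1(n1+1)/2 = 25 - 5*6/2 = 25 - 15 = 10.
       U_Y = n1*n2 - U_X = 25 - 10 = 15.
Step 4: No ties, so the exact null distribution of U (based on enumerating the C(10,5) = 252 equally likely rank assignments) gives the two-sided p-value.
Step 5: p-value = 0.690476; compare to alpha = 0.05. fail to reject H0.

U_X = 10, p = 0.690476, fail to reject H0 at alpha = 0.05.


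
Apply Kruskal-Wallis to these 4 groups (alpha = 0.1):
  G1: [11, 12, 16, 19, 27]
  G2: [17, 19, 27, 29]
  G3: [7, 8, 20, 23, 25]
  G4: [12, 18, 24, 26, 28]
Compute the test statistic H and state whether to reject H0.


Step 1: Combine all N = 19 observations and assign midranks.
sorted (value, group, rank): (7,G3,1), (8,G3,2), (11,G1,3), (12,G1,4.5), (12,G4,4.5), (16,G1,6), (17,G2,7), (18,G4,8), (19,G1,9.5), (19,G2,9.5), (20,G3,11), (23,G3,12), (24,G4,13), (25,G3,14), (26,G4,15), (27,G1,16.5), (27,G2,16.5), (28,G4,18), (29,G2,19)
Step 2: Sum ranks within each group.
R_1 = 39.5 (n_1 = 5)
R_2 = 52 (n_2 = 4)
R_3 = 40 (n_3 = 5)
R_4 = 58.5 (n_4 = 5)
Step 3: H = 12/(N(N+1)) * sum(R_i^2/n_i) - 3(N+1)
     = 12/(19*20) * (39.5^2/5 + 52^2/4 + 40^2/5 + 58.5^2/5) - 3*20
     = 0.031579 * 1992.5 - 60
     = 2.921053.
Step 4: Ties present; correction factor C = 1 - 18/(19^3 - 19) = 0.997368. Corrected H = 2.921053 / 0.997368 = 2.928760.
Step 5: Under H0, H ~ chi^2(3); p-value = 0.402740.
Step 6: alpha = 0.1. fail to reject H0.

H = 2.9288, df = 3, p = 0.402740, fail to reject H0.


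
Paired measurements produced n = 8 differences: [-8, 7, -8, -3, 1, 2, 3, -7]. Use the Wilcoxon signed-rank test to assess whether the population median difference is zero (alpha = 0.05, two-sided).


Step 1: Drop any zero differences (none here) and take |d_i|.
|d| = [8, 7, 8, 3, 1, 2, 3, 7]
Step 2: Midrank |d_i| (ties get averaged ranks).
ranks: |8|->7.5, |7|->5.5, |8|->7.5, |3|->3.5, |1|->1, |2|->2, |3|->3.5, |7|->5.5
Step 3: Attach original signs; sum ranks with positive sign and with negative sign.
W+ = 5.5 + 1 + 2 + 3.5 = 12
W- = 7.5 + 7.5 + 3.5 + 5.5 = 24
(Check: W+ + W- = 36 should equal n(n+1)/2 = 36.)
Step 4: Test statistic W = min(W+, W-) = 12.
Step 5: Ties in |d|, so use the tie-corrected normal approximation.
        E[W] = n(n+1)/4 = 8*9/4 = 18.
        Tie groups: |d|=3 (t=2), |d|=7 (t=2), |d|=8 (t=2); sum(t^3 - t) = 18.
        Var[W] = n(n+1)(2n+1)/24 - sum(t^3-t)/48 = 1224/24 - 18/48 = 50.625.
        z = (W - E[W]) / sqrt(Var[W]) = (12 - 18) / 7.1151 = -0.8433.
        Two-sided p = 2*Phi(z) = 0.399075.
Step 6: alpha = 0.05. fail to reject H0.

W+ = 12, W- = 24, W = min = 12, p = 0.399075, fail to reject H0.


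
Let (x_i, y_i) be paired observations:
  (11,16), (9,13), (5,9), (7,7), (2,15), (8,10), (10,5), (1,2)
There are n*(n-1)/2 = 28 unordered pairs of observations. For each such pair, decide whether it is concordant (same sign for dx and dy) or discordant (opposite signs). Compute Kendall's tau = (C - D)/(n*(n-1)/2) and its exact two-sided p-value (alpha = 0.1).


Step 1: Enumerate the 28 unordered pairs (i,j) with i<j and classify each by sign(x_j-x_i) * sign(y_j-y_i).
  (1,2):dx=-2,dy=-3->C; (1,3):dx=-6,dy=-7->C; (1,4):dx=-4,dy=-9->C; (1,5):dx=-9,dy=-1->C
  (1,6):dx=-3,dy=-6->C; (1,7):dx=-1,dy=-11->C; (1,8):dx=-10,dy=-14->C; (2,3):dx=-4,dy=-4->C
  (2,4):dx=-2,dy=-6->C; (2,5):dx=-7,dy=+2->D; (2,6):dx=-1,dy=-3->C; (2,7):dx=+1,dy=-8->D
  (2,8):dx=-8,dy=-11->C; (3,4):dx=+2,dy=-2->D; (3,5):dx=-3,dy=+6->D; (3,6):dx=+3,dy=+1->C
  (3,7):dx=+5,dy=-4->D; (3,8):dx=-4,dy=-7->C; (4,5):dx=-5,dy=+8->D; (4,6):dx=+1,dy=+3->C
  (4,7):dx=+3,dy=-2->D; (4,8):dx=-6,dy=-5->C; (5,6):dx=+6,dy=-5->D; (5,7):dx=+8,dy=-10->D
  (5,8):dx=-1,dy=-13->C; (6,7):dx=+2,dy=-5->D; (6,8):dx=-7,dy=-8->C; (7,8):dx=-9,dy=-3->C
Step 2: C = 18, D = 10, total pairs = 28.
Step 3: tau = (C - D)/(n(n-1)/2) = (18 - 10)/28 = 0.285714.
Step 4: Exact two-sided p-value (enumerate n! = 40320 permutations of y under H0): p = 0.398760.
Step 5: alpha = 0.1. fail to reject H0.

tau_b = 0.2857 (C=18, D=10), p = 0.398760, fail to reject H0.


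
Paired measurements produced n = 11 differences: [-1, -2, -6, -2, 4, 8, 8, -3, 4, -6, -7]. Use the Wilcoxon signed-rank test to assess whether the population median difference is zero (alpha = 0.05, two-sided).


Step 1: Drop any zero differences (none here) and take |d_i|.
|d| = [1, 2, 6, 2, 4, 8, 8, 3, 4, 6, 7]
Step 2: Midrank |d_i| (ties get averaged ranks).
ranks: |1|->1, |2|->2.5, |6|->7.5, |2|->2.5, |4|->5.5, |8|->10.5, |8|->10.5, |3|->4, |4|->5.5, |6|->7.5, |7|->9
Step 3: Attach original signs; sum ranks with positive sign and with negative sign.
W+ = 5.5 + 10.5 + 10.5 + 5.5 = 32
W- = 1 + 2.5 + 7.5 + 2.5 + 4 + 7.5 + 9 = 34
(Check: W+ + W- = 66 should equal n(n+1)/2 = 66.)
Step 4: Test statistic W = min(W+, W-) = 32.
Step 5: Ties in |d|, so use the tie-corrected normal approximation.
        E[W] = n(n+1)/4 = 11*12/4 = 33.
        Tie groups: |d|=2 (t=2), |d|=4 (t=2), |d|=6 (t=2), |d|=8 (t=2); sum(t^3 - t) = 24.
        Var[W] = n(n+1)(2n+1)/24 - sum(t^3-t)/48 = 3036/24 - 24/48 = 126.
        z = (W - E[W]) / sqrt(Var[W]) = (32 - 33) / 11.2250 = -0.0891.
        Two-sided p = 2*Phi(z) = 0.929013.
Step 6: alpha = 0.05. fail to reject H0.

W+ = 32, W- = 34, W = min = 32, p = 0.929013, fail to reject H0.


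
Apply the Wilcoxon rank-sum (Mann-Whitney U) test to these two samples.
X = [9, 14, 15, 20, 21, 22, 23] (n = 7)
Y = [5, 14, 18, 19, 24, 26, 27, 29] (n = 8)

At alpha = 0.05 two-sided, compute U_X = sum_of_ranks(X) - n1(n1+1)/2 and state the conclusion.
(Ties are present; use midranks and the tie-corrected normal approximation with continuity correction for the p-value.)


Step 1: Combine and sort all 15 observations; assign midranks.
sorted (value, group): (5,Y), (9,X), (14,X), (14,Y), (15,X), (18,Y), (19,Y), (20,X), (21,X), (22,X), (23,X), (24,Y), (26,Y), (27,Y), (29,Y)
ranks: 5->1, 9->2, 14->3.5, 14->3.5, 15->5, 18->6, 19->7, 20->8, 21->9, 22->10, 23->11, 24->12, 26->13, 27->14, 29->15
Step 2: Rank sum for X: R1 = 2 + 3.5 + 5 + 8 + 9 + 10 + 11 = 48.5.
Step 3: U_X = R1 - n1(n1+1)/2 = 48.5 - 7*8/2 = 48.5 - 28 = 20.5.
       U_Y = n1*n2 - U_X = 56 - 20.5 = 35.5.
Step 4: Ties are present, so use the tie-corrected normal approximation (with continuity correction) for the p-value.
Step 5: p-value = 0.417471; compare to alpha = 0.05. fail to reject H0.

U_X = 20.5, p = 0.417471, fail to reject H0 at alpha = 0.05.


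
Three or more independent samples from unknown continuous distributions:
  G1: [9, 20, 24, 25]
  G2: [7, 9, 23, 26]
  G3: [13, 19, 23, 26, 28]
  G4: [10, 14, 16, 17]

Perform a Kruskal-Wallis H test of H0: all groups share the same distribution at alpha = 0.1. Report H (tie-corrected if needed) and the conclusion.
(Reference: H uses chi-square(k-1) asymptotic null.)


Step 1: Combine all N = 17 observations and assign midranks.
sorted (value, group, rank): (7,G2,1), (9,G1,2.5), (9,G2,2.5), (10,G4,4), (13,G3,5), (14,G4,6), (16,G4,7), (17,G4,8), (19,G3,9), (20,G1,10), (23,G2,11.5), (23,G3,11.5), (24,G1,13), (25,G1,14), (26,G2,15.5), (26,G3,15.5), (28,G3,17)
Step 2: Sum ranks within each group.
R_1 = 39.5 (n_1 = 4)
R_2 = 30.5 (n_2 = 4)
R_3 = 58 (n_3 = 5)
R_4 = 25 (n_4 = 4)
Step 3: H = 12/(N(N+1)) * sum(R_i^2/n_i) - 3(N+1)
     = 12/(17*18) * (39.5^2/4 + 30.5^2/4 + 58^2/5 + 25^2/4) - 3*18
     = 0.039216 * 1451.67 - 54
     = 2.928431.
Step 4: Ties present; correction factor C = 1 - 18/(17^3 - 17) = 0.996324. Corrected H = 2.928431 / 0.996324 = 2.939237.
Step 5: Under H0, H ~ chi^2(3); p-value = 0.401089.
Step 6: alpha = 0.1. fail to reject H0.

H = 2.9392, df = 3, p = 0.401089, fail to reject H0.


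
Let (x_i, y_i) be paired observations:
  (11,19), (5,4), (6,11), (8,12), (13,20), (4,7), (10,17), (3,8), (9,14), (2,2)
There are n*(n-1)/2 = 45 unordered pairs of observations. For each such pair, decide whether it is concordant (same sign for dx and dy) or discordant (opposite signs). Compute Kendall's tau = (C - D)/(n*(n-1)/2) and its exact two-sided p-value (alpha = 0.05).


Step 1: Enumerate the 45 unordered pairs (i,j) with i<j and classify each by sign(x_j-x_i) * sign(y_j-y_i).
  (1,2):dx=-6,dy=-15->C; (1,3):dx=-5,dy=-8->C; (1,4):dx=-3,dy=-7->C; (1,5):dx=+2,dy=+1->C
  (1,6):dx=-7,dy=-12->C; (1,7):dx=-1,dy=-2->C; (1,8):dx=-8,dy=-11->C; (1,9):dx=-2,dy=-5->C
  (1,10):dx=-9,dy=-17->C; (2,3):dx=+1,dy=+7->C; (2,4):dx=+3,dy=+8->C; (2,5):dx=+8,dy=+16->C
  (2,6):dx=-1,dy=+3->D; (2,7):dx=+5,dy=+13->C; (2,8):dx=-2,dy=+4->D; (2,9):dx=+4,dy=+10->C
  (2,10):dx=-3,dy=-2->C; (3,4):dx=+2,dy=+1->C; (3,5):dx=+7,dy=+9->C; (3,6):dx=-2,dy=-4->C
  (3,7):dx=+4,dy=+6->C; (3,8):dx=-3,dy=-3->C; (3,9):dx=+3,dy=+3->C; (3,10):dx=-4,dy=-9->C
  (4,5):dx=+5,dy=+8->C; (4,6):dx=-4,dy=-5->C; (4,7):dx=+2,dy=+5->C; (4,8):dx=-5,dy=-4->C
  (4,9):dx=+1,dy=+2->C; (4,10):dx=-6,dy=-10->C; (5,6):dx=-9,dy=-13->C; (5,7):dx=-3,dy=-3->C
  (5,8):dx=-10,dy=-12->C; (5,9):dx=-4,dy=-6->C; (5,10):dx=-11,dy=-18->C; (6,7):dx=+6,dy=+10->C
  (6,8):dx=-1,dy=+1->D; (6,9):dx=+5,dy=+7->C; (6,10):dx=-2,dy=-5->C; (7,8):dx=-7,dy=-9->C
  (7,9):dx=-1,dy=-3->C; (7,10):dx=-8,dy=-15->C; (8,9):dx=+6,dy=+6->C; (8,10):dx=-1,dy=-6->C
  (9,10):dx=-7,dy=-12->C
Step 2: C = 42, D = 3, total pairs = 45.
Step 3: tau = (C - D)/(n(n-1)/2) = (42 - 3)/45 = 0.866667.
Step 4: Exact two-sided p-value (enumerate n! = 3628800 permutations of y under H0): p = 0.000115.
Step 5: alpha = 0.05. reject H0.

tau_b = 0.8667 (C=42, D=3), p = 0.000115, reject H0.


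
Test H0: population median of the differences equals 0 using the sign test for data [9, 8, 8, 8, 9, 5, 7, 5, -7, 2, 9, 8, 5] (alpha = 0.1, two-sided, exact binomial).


Step 1: Discard zero differences. Original n = 13; n_eff = number of nonzero differences = 13.
Nonzero differences (with sign): +9, +8, +8, +8, +9, +5, +7, +5, -7, +2, +9, +8, +5
Step 2: Count signs: positive = 12, negative = 1.
Step 3: Under H0: P(positive) = 0.5, so the number of positives S ~ Bin(13, 0.5).
Step 4: Two-sided exact p-value = sum of Bin(13,0.5) probabilities at or below the observed probability = 0.003418.
Step 5: alpha = 0.1. reject H0.

n_eff = 13, pos = 12, neg = 1, p = 0.003418, reject H0.


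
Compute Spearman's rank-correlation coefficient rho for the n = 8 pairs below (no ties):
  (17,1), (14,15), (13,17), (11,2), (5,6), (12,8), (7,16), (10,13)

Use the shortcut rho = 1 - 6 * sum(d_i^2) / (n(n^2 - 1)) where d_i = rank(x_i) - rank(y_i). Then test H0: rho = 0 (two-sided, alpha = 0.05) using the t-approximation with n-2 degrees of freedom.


Step 1: Rank x and y separately (midranks; no ties here).
rank(x): 17->8, 14->7, 13->6, 11->4, 5->1, 12->5, 7->2, 10->3
rank(y): 1->1, 15->6, 17->8, 2->2, 6->3, 8->4, 16->7, 13->5
Step 2: d_i = R_x(i) - R_y(i); compute d_i^2.
  (8-1)^2=49, (7-6)^2=1, (6-8)^2=4, (4-2)^2=4, (1-3)^2=4, (5-4)^2=1, (2-7)^2=25, (3-5)^2=4
sum(d^2) = 92.
Step 3: rho = 1 - 6*92 / (8*(8^2 - 1)) = 1 - 552/504 = -0.095238.
Step 4: Under H0, t = rho * sqrt((n-2)/(1-rho^2)) = -0.2343 ~ t(6).
Step 5: Two-sided p-value from the t-distribution with 6 df = 0.822505.
Step 6: alpha = 0.05. fail to reject H0.

rho = -0.0952, p = 0.822505, fail to reject H0 at alpha = 0.05.


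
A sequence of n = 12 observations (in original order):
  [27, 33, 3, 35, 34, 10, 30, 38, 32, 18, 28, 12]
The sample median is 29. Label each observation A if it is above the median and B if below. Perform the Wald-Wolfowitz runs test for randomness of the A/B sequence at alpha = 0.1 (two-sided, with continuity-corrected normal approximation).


Step 1: Compute median = 29; label A = above, B = below.
Labels in order: BABAABAAABBB  (n_A = 6, n_B = 6)
Step 2: Count runs R = 7.
Step 3: Under H0 (random ordering), E[R] = 2*n_A*n_B/(n_A+n_B) + 1 = 2*6*6/12 + 1 = 7.0000.
        Var[R] = 2*n_A*n_B*(2*n_A*n_B - n_A - n_B) / ((n_A+n_B)^2 * (n_A+n_B-1)) = 4320/1584 = 2.7273.
        SD[R] = 1.6514.
Step 4: R = E[R], so z = 0 with no continuity correction.
Step 5: Two-sided p-value via normal approximation = 2*(1 - Phi(|z|)) = 1.000000.
Step 6: alpha = 0.1. fail to reject H0.

R = 7, z = 0.0000, p = 1.000000, fail to reject H0.


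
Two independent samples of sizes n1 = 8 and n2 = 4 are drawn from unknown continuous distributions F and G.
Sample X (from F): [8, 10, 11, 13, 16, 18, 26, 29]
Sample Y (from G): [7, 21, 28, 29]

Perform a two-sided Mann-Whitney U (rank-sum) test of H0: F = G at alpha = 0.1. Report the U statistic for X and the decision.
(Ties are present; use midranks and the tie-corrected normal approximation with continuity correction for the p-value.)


Step 1: Combine and sort all 12 observations; assign midranks.
sorted (value, group): (7,Y), (8,X), (10,X), (11,X), (13,X), (16,X), (18,X), (21,Y), (26,X), (28,Y), (29,X), (29,Y)
ranks: 7->1, 8->2, 10->3, 11->4, 13->5, 16->6, 18->7, 21->8, 26->9, 28->10, 29->11.5, 29->11.5
Step 2: Rank sum for X: R1 = 2 + 3 + 4 + 5 + 6 + 7 + 9 + 11.5 = 47.5.
Step 3: U_X = R1 - n1(n1+1)/2 = 47.5 - 8*9/2 = 47.5 - 36 = 11.5.
       U_Y = n1*n2 - U_X = 32 - 11.5 = 20.5.
Step 4: Ties are present, so use the tie-corrected normal approximation (with continuity correction) for the p-value.
Step 5: p-value = 0.496152; compare to alpha = 0.1. fail to reject H0.

U_X = 11.5, p = 0.496152, fail to reject H0 at alpha = 0.1.


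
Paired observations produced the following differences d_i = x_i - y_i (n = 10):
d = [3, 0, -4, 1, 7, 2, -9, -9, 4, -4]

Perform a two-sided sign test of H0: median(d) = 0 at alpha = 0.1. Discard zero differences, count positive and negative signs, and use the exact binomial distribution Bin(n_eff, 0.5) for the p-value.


Step 1: Discard zero differences. Original n = 10; n_eff = number of nonzero differences = 9.
Nonzero differences (with sign): +3, -4, +1, +7, +2, -9, -9, +4, -4
Step 2: Count signs: positive = 5, negative = 4.
Step 3: Under H0: P(positive) = 0.5, so the number of positives S ~ Bin(9, 0.5).
Step 4: Two-sided exact p-value = sum of Bin(9,0.5) probabilities at or below the observed probability = 1.000000.
Step 5: alpha = 0.1. fail to reject H0.

n_eff = 9, pos = 5, neg = 4, p = 1.000000, fail to reject H0.


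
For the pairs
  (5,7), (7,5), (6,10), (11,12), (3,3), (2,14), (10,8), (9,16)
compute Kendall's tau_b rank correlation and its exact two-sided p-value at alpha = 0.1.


Step 1: Enumerate the 28 unordered pairs (i,j) with i<j and classify each by sign(x_j-x_i) * sign(y_j-y_i).
  (1,2):dx=+2,dy=-2->D; (1,3):dx=+1,dy=+3->C; (1,4):dx=+6,dy=+5->C; (1,5):dx=-2,dy=-4->C
  (1,6):dx=-3,dy=+7->D; (1,7):dx=+5,dy=+1->C; (1,8):dx=+4,dy=+9->C; (2,3):dx=-1,dy=+5->D
  (2,4):dx=+4,dy=+7->C; (2,5):dx=-4,dy=-2->C; (2,6):dx=-5,dy=+9->D; (2,7):dx=+3,dy=+3->C
  (2,8):dx=+2,dy=+11->C; (3,4):dx=+5,dy=+2->C; (3,5):dx=-3,dy=-7->C; (3,6):dx=-4,dy=+4->D
  (3,7):dx=+4,dy=-2->D; (3,8):dx=+3,dy=+6->C; (4,5):dx=-8,dy=-9->C; (4,6):dx=-9,dy=+2->D
  (4,7):dx=-1,dy=-4->C; (4,8):dx=-2,dy=+4->D; (5,6):dx=-1,dy=+11->D; (5,7):dx=+7,dy=+5->C
  (5,8):dx=+6,dy=+13->C; (6,7):dx=+8,dy=-6->D; (6,8):dx=+7,dy=+2->C; (7,8):dx=-1,dy=+8->D
Step 2: C = 17, D = 11, total pairs = 28.
Step 3: tau = (C - D)/(n(n-1)/2) = (17 - 11)/28 = 0.214286.
Step 4: Exact two-sided p-value (enumerate n! = 40320 permutations of y under H0): p = 0.548413.
Step 5: alpha = 0.1. fail to reject H0.

tau_b = 0.2143 (C=17, D=11), p = 0.548413, fail to reject H0.


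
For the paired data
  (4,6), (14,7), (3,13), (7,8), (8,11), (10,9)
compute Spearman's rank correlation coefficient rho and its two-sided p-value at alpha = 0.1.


Step 1: Rank x and y separately (midranks; no ties here).
rank(x): 4->2, 14->6, 3->1, 7->3, 8->4, 10->5
rank(y): 6->1, 7->2, 13->6, 8->3, 11->5, 9->4
Step 2: d_i = R_x(i) - R_y(i); compute d_i^2.
  (2-1)^2=1, (6-2)^2=16, (1-6)^2=25, (3-3)^2=0, (4-5)^2=1, (5-4)^2=1
sum(d^2) = 44.
Step 3: rho = 1 - 6*44 / (6*(6^2 - 1)) = 1 - 264/210 = -0.257143.
Step 4: Under H0, t = rho * sqrt((n-2)/(1-rho^2)) = -0.5322 ~ t(4).
Step 5: Two-sided p-value from the t-distribution with 4 df = 0.622787.
Step 6: alpha = 0.1. fail to reject H0.

rho = -0.2571, p = 0.622787, fail to reject H0 at alpha = 0.1.


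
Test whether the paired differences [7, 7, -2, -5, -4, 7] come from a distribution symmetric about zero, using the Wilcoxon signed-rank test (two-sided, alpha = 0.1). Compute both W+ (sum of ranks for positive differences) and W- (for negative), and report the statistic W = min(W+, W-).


Step 1: Drop any zero differences (none here) and take |d_i|.
|d| = [7, 7, 2, 5, 4, 7]
Step 2: Midrank |d_i| (ties get averaged ranks).
ranks: |7|->5, |7|->5, |2|->1, |5|->3, |4|->2, |7|->5
Step 3: Attach original signs; sum ranks with positive sign and with negative sign.
W+ = 5 + 5 + 5 = 15
W- = 1 + 3 + 2 = 6
(Check: W+ + W- = 21 should equal n(n+1)/2 = 21.)
Step 4: Test statistic W = min(W+, W-) = 6.
Step 5: Ties in |d|, so use the tie-corrected normal approximation.
        E[W] = n(n+1)/4 = 6*7/4 = 10.5.
        Tie groups: |d|=7 (t=3); sum(t^3 - t) = 24.
        Var[W] = n(n+1)(2n+1)/24 - sum(t^3-t)/48 = 546/24 - 24/48 = 22.25.
        z = (W - E[W]) / sqrt(Var[W]) = (6 - 10.5) / 4.7170 = -0.9540.
        Two-sided p = 2*Phi(z) = 0.340085.
Step 6: alpha = 0.1. fail to reject H0.

W+ = 15, W- = 6, W = min = 6, p = 0.340085, fail to reject H0.


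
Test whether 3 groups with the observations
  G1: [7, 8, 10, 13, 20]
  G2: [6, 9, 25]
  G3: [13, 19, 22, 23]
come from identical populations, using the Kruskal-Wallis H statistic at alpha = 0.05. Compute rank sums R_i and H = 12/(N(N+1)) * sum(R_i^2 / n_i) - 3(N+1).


Step 1: Combine all N = 12 observations and assign midranks.
sorted (value, group, rank): (6,G2,1), (7,G1,2), (8,G1,3), (9,G2,4), (10,G1,5), (13,G1,6.5), (13,G3,6.5), (19,G3,8), (20,G1,9), (22,G3,10), (23,G3,11), (25,G2,12)
Step 2: Sum ranks within each group.
R_1 = 25.5 (n_1 = 5)
R_2 = 17 (n_2 = 3)
R_3 = 35.5 (n_3 = 4)
Step 3: H = 12/(N(N+1)) * sum(R_i^2/n_i) - 3(N+1)
     = 12/(12*13) * (25.5^2/5 + 17^2/3 + 35.5^2/4) - 3*13
     = 0.076923 * 541.446 - 39
     = 2.649679.
Step 4: Ties present; correction factor C = 1 - 6/(12^3 - 12) = 0.996503. Corrected H = 2.649679 / 0.996503 = 2.658977.
Step 5: Under H0, H ~ chi^2(2); p-value = 0.264613.
Step 6: alpha = 0.05. fail to reject H0.

H = 2.6590, df = 2, p = 0.264613, fail to reject H0.


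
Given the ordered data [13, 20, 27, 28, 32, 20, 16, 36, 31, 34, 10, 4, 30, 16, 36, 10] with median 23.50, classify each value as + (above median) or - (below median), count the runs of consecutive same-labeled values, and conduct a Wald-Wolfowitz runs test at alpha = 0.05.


Step 1: Compute median = 23.50; label A = above, B = below.
Labels in order: BBAAABBAAABBABAB  (n_A = 8, n_B = 8)
Step 2: Count runs R = 9.
Step 3: Under H0 (random ordering), E[R] = 2*n_A*n_B/(n_A+n_B) + 1 = 2*8*8/16 + 1 = 9.0000.
        Var[R] = 2*n_A*n_B*(2*n_A*n_B - n_A - n_B) / ((n_A+n_B)^2 * (n_A+n_B-1)) = 14336/3840 = 3.7333.
        SD[R] = 1.9322.
Step 4: R = E[R], so z = 0 with no continuity correction.
Step 5: Two-sided p-value via normal approximation = 2*(1 - Phi(|z|)) = 1.000000.
Step 6: alpha = 0.05. fail to reject H0.

R = 9, z = 0.0000, p = 1.000000, fail to reject H0.


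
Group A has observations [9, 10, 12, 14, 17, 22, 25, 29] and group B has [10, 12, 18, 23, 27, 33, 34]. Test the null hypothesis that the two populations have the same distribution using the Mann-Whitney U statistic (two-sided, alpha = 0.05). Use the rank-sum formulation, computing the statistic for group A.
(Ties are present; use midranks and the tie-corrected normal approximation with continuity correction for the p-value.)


Step 1: Combine and sort all 15 observations; assign midranks.
sorted (value, group): (9,X), (10,X), (10,Y), (12,X), (12,Y), (14,X), (17,X), (18,Y), (22,X), (23,Y), (25,X), (27,Y), (29,X), (33,Y), (34,Y)
ranks: 9->1, 10->2.5, 10->2.5, 12->4.5, 12->4.5, 14->6, 17->7, 18->8, 22->9, 23->10, 25->11, 27->12, 29->13, 33->14, 34->15
Step 2: Rank sum for X: R1 = 1 + 2.5 + 4.5 + 6 + 7 + 9 + 11 + 13 = 54.
Step 3: U_X = R1 - n1(n1+1)/2 = 54 - 8*9/2 = 54 - 36 = 18.
       U_Y = n1*n2 - U_X = 56 - 18 = 38.
Step 4: Ties are present, so use the tie-corrected normal approximation (with continuity correction) for the p-value.
Step 5: p-value = 0.270731; compare to alpha = 0.05. fail to reject H0.

U_X = 18, p = 0.270731, fail to reject H0 at alpha = 0.05.


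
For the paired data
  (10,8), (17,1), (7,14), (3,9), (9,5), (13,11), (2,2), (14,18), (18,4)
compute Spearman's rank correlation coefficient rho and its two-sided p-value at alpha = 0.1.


Step 1: Rank x and y separately (midranks; no ties here).
rank(x): 10->5, 17->8, 7->3, 3->2, 9->4, 13->6, 2->1, 14->7, 18->9
rank(y): 8->5, 1->1, 14->8, 9->6, 5->4, 11->7, 2->2, 18->9, 4->3
Step 2: d_i = R_x(i) - R_y(i); compute d_i^2.
  (5-5)^2=0, (8-1)^2=49, (3-8)^2=25, (2-6)^2=16, (4-4)^2=0, (6-7)^2=1, (1-2)^2=1, (7-9)^2=4, (9-3)^2=36
sum(d^2) = 132.
Step 3: rho = 1 - 6*132 / (9*(9^2 - 1)) = 1 - 792/720 = -0.100000.
Step 4: Under H0, t = rho * sqrt((n-2)/(1-rho^2)) = -0.2659 ~ t(7).
Step 5: Two-sided p-value from the t-distribution with 7 df = 0.797972.
Step 6: alpha = 0.1. fail to reject H0.

rho = -0.1000, p = 0.797972, fail to reject H0 at alpha = 0.1.


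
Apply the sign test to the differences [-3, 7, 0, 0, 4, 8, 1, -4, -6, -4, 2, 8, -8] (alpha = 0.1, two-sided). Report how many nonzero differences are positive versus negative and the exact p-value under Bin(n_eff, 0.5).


Step 1: Discard zero differences. Original n = 13; n_eff = number of nonzero differences = 11.
Nonzero differences (with sign): -3, +7, +4, +8, +1, -4, -6, -4, +2, +8, -8
Step 2: Count signs: positive = 6, negative = 5.
Step 3: Under H0: P(positive) = 0.5, so the number of positives S ~ Bin(11, 0.5).
Step 4: Two-sided exact p-value = sum of Bin(11,0.5) probabilities at or below the observed probability = 1.000000.
Step 5: alpha = 0.1. fail to reject H0.

n_eff = 11, pos = 6, neg = 5, p = 1.000000, fail to reject H0.


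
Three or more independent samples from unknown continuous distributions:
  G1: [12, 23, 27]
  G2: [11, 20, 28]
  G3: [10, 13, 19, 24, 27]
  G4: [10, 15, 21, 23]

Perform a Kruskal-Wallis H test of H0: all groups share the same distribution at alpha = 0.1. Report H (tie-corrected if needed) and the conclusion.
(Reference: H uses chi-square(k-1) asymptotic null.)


Step 1: Combine all N = 15 observations and assign midranks.
sorted (value, group, rank): (10,G3,1.5), (10,G4,1.5), (11,G2,3), (12,G1,4), (13,G3,5), (15,G4,6), (19,G3,7), (20,G2,8), (21,G4,9), (23,G1,10.5), (23,G4,10.5), (24,G3,12), (27,G1,13.5), (27,G3,13.5), (28,G2,15)
Step 2: Sum ranks within each group.
R_1 = 28 (n_1 = 3)
R_2 = 26 (n_2 = 3)
R_3 = 39 (n_3 = 5)
R_4 = 27 (n_4 = 4)
Step 3: H = 12/(N(N+1)) * sum(R_i^2/n_i) - 3(N+1)
     = 12/(15*16) * (28^2/3 + 26^2/3 + 39^2/5 + 27^2/4) - 3*16
     = 0.050000 * 973.117 - 48
     = 0.655833.
Step 4: Ties present; correction factor C = 1 - 18/(15^3 - 15) = 0.994643. Corrected H = 0.655833 / 0.994643 = 0.659366.
Step 5: Under H0, H ~ chi^2(3); p-value = 0.882717.
Step 6: alpha = 0.1. fail to reject H0.

H = 0.6594, df = 3, p = 0.882717, fail to reject H0.


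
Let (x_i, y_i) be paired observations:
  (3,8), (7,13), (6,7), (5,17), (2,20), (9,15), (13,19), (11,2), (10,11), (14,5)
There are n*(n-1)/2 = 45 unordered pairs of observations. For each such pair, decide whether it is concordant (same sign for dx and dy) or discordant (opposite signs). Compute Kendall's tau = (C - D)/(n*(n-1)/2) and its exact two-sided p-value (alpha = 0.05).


Step 1: Enumerate the 45 unordered pairs (i,j) with i<j and classify each by sign(x_j-x_i) * sign(y_j-y_i).
  (1,2):dx=+4,dy=+5->C; (1,3):dx=+3,dy=-1->D; (1,4):dx=+2,dy=+9->C; (1,5):dx=-1,dy=+12->D
  (1,6):dx=+6,dy=+7->C; (1,7):dx=+10,dy=+11->C; (1,8):dx=+8,dy=-6->D; (1,9):dx=+7,dy=+3->C
  (1,10):dx=+11,dy=-3->D; (2,3):dx=-1,dy=-6->C; (2,4):dx=-2,dy=+4->D; (2,5):dx=-5,dy=+7->D
  (2,6):dx=+2,dy=+2->C; (2,7):dx=+6,dy=+6->C; (2,8):dx=+4,dy=-11->D; (2,9):dx=+3,dy=-2->D
  (2,10):dx=+7,dy=-8->D; (3,4):dx=-1,dy=+10->D; (3,5):dx=-4,dy=+13->D; (3,6):dx=+3,dy=+8->C
  (3,7):dx=+7,dy=+12->C; (3,8):dx=+5,dy=-5->D; (3,9):dx=+4,dy=+4->C; (3,10):dx=+8,dy=-2->D
  (4,5):dx=-3,dy=+3->D; (4,6):dx=+4,dy=-2->D; (4,7):dx=+8,dy=+2->C; (4,8):dx=+6,dy=-15->D
  (4,9):dx=+5,dy=-6->D; (4,10):dx=+9,dy=-12->D; (5,6):dx=+7,dy=-5->D; (5,7):dx=+11,dy=-1->D
  (5,8):dx=+9,dy=-18->D; (5,9):dx=+8,dy=-9->D; (5,10):dx=+12,dy=-15->D; (6,7):dx=+4,dy=+4->C
  (6,8):dx=+2,dy=-13->D; (6,9):dx=+1,dy=-4->D; (6,10):dx=+5,dy=-10->D; (7,8):dx=-2,dy=-17->C
  (7,9):dx=-3,dy=-8->C; (7,10):dx=+1,dy=-14->D; (8,9):dx=-1,dy=+9->D; (8,10):dx=+3,dy=+3->C
  (9,10):dx=+4,dy=-6->D
Step 2: C = 16, D = 29, total pairs = 45.
Step 3: tau = (C - D)/(n(n-1)/2) = (16 - 29)/45 = -0.288889.
Step 4: Exact two-sided p-value (enumerate n! = 3628800 permutations of y under H0): p = 0.291248.
Step 5: alpha = 0.05. fail to reject H0.

tau_b = -0.2889 (C=16, D=29), p = 0.291248, fail to reject H0.


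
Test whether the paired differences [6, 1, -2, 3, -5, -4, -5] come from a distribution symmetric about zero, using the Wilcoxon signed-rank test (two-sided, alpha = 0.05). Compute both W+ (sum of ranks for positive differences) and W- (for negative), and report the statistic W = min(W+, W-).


Step 1: Drop any zero differences (none here) and take |d_i|.
|d| = [6, 1, 2, 3, 5, 4, 5]
Step 2: Midrank |d_i| (ties get averaged ranks).
ranks: |6|->7, |1|->1, |2|->2, |3|->3, |5|->5.5, |4|->4, |5|->5.5
Step 3: Attach original signs; sum ranks with positive sign and with negative sign.
W+ = 7 + 1 + 3 = 11
W- = 2 + 5.5 + 4 + 5.5 = 17
(Check: W+ + W- = 28 should equal n(n+1)/2 = 28.)
Step 4: Test statistic W = min(W+, W-) = 11.
Step 5: Ties in |d|, so use the tie-corrected normal approximation.
        E[W] = n(n+1)/4 = 7*8/4 = 14.
        Tie groups: |d|=5 (t=2); sum(t^3 - t) = 6.
        Var[W] = n(n+1)(2n+1)/24 - sum(t^3-t)/48 = 840/24 - 6/48 = 34.875.
        z = (W - E[W]) / sqrt(Var[W]) = (11 - 14) / 5.9055 = -0.5080.
        Two-sided p = 2*Phi(z) = 0.611453.
Step 6: alpha = 0.05. fail to reject H0.

W+ = 11, W- = 17, W = min = 11, p = 0.611453, fail to reject H0.


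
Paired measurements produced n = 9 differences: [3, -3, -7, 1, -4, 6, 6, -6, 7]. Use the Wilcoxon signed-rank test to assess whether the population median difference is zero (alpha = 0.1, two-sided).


Step 1: Drop any zero differences (none here) and take |d_i|.
|d| = [3, 3, 7, 1, 4, 6, 6, 6, 7]
Step 2: Midrank |d_i| (ties get averaged ranks).
ranks: |3|->2.5, |3|->2.5, |7|->8.5, |1|->1, |4|->4, |6|->6, |6|->6, |6|->6, |7|->8.5
Step 3: Attach original signs; sum ranks with positive sign and with negative sign.
W+ = 2.5 + 1 + 6 + 6 + 8.5 = 24
W- = 2.5 + 8.5 + 4 + 6 = 21
(Check: W+ + W- = 45 should equal n(n+1)/2 = 45.)
Step 4: Test statistic W = min(W+, W-) = 21.
Step 5: Ties in |d|, so use the tie-corrected normal approximation.
        E[W] = n(n+1)/4 = 9*10/4 = 22.5.
        Tie groups: |d|=3 (t=2), |d|=6 (t=3), |d|=7 (t=2); sum(t^3 - t) = 36.
        Var[W] = n(n+1)(2n+1)/24 - sum(t^3-t)/48 = 1710/24 - 36/48 = 70.5.
        z = (W - E[W]) / sqrt(Var[W]) = (21 - 22.5) / 8.3964 = -0.1786.
        Two-sided p = 2*Phi(z) = 0.858215.
Step 6: alpha = 0.1. fail to reject H0.

W+ = 24, W- = 21, W = min = 21, p = 0.858215, fail to reject H0.


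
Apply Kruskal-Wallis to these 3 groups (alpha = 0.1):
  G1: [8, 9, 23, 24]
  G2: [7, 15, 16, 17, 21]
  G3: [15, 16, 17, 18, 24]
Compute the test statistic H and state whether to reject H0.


Step 1: Combine all N = 14 observations and assign midranks.
sorted (value, group, rank): (7,G2,1), (8,G1,2), (9,G1,3), (15,G2,4.5), (15,G3,4.5), (16,G2,6.5), (16,G3,6.5), (17,G2,8.5), (17,G3,8.5), (18,G3,10), (21,G2,11), (23,G1,12), (24,G1,13.5), (24,G3,13.5)
Step 2: Sum ranks within each group.
R_1 = 30.5 (n_1 = 4)
R_2 = 31.5 (n_2 = 5)
R_3 = 43 (n_3 = 5)
Step 3: H = 12/(N(N+1)) * sum(R_i^2/n_i) - 3(N+1)
     = 12/(14*15) * (30.5^2/4 + 31.5^2/5 + 43^2/5) - 3*15
     = 0.057143 * 800.812 - 45
     = 0.760714.
Step 4: Ties present; correction factor C = 1 - 24/(14^3 - 14) = 0.991209. Corrected H = 0.760714 / 0.991209 = 0.767461.
Step 5: Under H0, H ~ chi^2(2); p-value = 0.681315.
Step 6: alpha = 0.1. fail to reject H0.

H = 0.7675, df = 2, p = 0.681315, fail to reject H0.


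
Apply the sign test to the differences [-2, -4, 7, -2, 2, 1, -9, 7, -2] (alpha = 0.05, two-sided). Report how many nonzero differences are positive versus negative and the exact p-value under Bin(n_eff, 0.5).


Step 1: Discard zero differences. Original n = 9; n_eff = number of nonzero differences = 9.
Nonzero differences (with sign): -2, -4, +7, -2, +2, +1, -9, +7, -2
Step 2: Count signs: positive = 4, negative = 5.
Step 3: Under H0: P(positive) = 0.5, so the number of positives S ~ Bin(9, 0.5).
Step 4: Two-sided exact p-value = sum of Bin(9,0.5) probabilities at or below the observed probability = 1.000000.
Step 5: alpha = 0.05. fail to reject H0.

n_eff = 9, pos = 4, neg = 5, p = 1.000000, fail to reject H0.


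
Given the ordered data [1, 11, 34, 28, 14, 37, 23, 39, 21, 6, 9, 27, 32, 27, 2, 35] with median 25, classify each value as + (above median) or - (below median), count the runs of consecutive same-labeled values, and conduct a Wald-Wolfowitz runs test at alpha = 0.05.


Step 1: Compute median = 25; label A = above, B = below.
Labels in order: BBAABABABBBAAABA  (n_A = 8, n_B = 8)
Step 2: Count runs R = 10.
Step 3: Under H0 (random ordering), E[R] = 2*n_A*n_B/(n_A+n_B) + 1 = 2*8*8/16 + 1 = 9.0000.
        Var[R] = 2*n_A*n_B*(2*n_A*n_B - n_A - n_B) / ((n_A+n_B)^2 * (n_A+n_B-1)) = 14336/3840 = 3.7333.
        SD[R] = 1.9322.
Step 4: Continuity-corrected z = (R - 0.5 - E[R]) / SD[R] = (10 - 0.5 - 9.0000) / 1.9322 = 0.2588.
Step 5: Two-sided p-value via normal approximation = 2*(1 - Phi(|z|)) = 0.795809.
Step 6: alpha = 0.05. fail to reject H0.

R = 10, z = 0.2588, p = 0.795809, fail to reject H0.


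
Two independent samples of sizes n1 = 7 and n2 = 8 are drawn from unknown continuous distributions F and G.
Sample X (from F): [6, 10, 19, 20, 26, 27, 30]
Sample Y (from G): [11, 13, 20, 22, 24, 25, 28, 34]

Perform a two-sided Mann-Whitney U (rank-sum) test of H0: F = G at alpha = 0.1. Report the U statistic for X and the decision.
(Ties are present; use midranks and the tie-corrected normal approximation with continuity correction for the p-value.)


Step 1: Combine and sort all 15 observations; assign midranks.
sorted (value, group): (6,X), (10,X), (11,Y), (13,Y), (19,X), (20,X), (20,Y), (22,Y), (24,Y), (25,Y), (26,X), (27,X), (28,Y), (30,X), (34,Y)
ranks: 6->1, 10->2, 11->3, 13->4, 19->5, 20->6.5, 20->6.5, 22->8, 24->9, 25->10, 26->11, 27->12, 28->13, 30->14, 34->15
Step 2: Rank sum for X: R1 = 1 + 2 + 5 + 6.5 + 11 + 12 + 14 = 51.5.
Step 3: U_X = R1 - n1(n1+1)/2 = 51.5 - 7*8/2 = 51.5 - 28 = 23.5.
       U_Y = n1*n2 - U_X = 56 - 23.5 = 32.5.
Step 4: Ties are present, so use the tie-corrected normal approximation (with continuity correction) for the p-value.
Step 5: p-value = 0.643132; compare to alpha = 0.1. fail to reject H0.

U_X = 23.5, p = 0.643132, fail to reject H0 at alpha = 0.1.


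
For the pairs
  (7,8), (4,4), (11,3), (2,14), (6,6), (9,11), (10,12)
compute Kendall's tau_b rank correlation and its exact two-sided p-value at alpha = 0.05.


Step 1: Enumerate the 21 unordered pairs (i,j) with i<j and classify each by sign(x_j-x_i) * sign(y_j-y_i).
  (1,2):dx=-3,dy=-4->C; (1,3):dx=+4,dy=-5->D; (1,4):dx=-5,dy=+6->D; (1,5):dx=-1,dy=-2->C
  (1,6):dx=+2,dy=+3->C; (1,7):dx=+3,dy=+4->C; (2,3):dx=+7,dy=-1->D; (2,4):dx=-2,dy=+10->D
  (2,5):dx=+2,dy=+2->C; (2,6):dx=+5,dy=+7->C; (2,7):dx=+6,dy=+8->C; (3,4):dx=-9,dy=+11->D
  (3,5):dx=-5,dy=+3->D; (3,6):dx=-2,dy=+8->D; (3,7):dx=-1,dy=+9->D; (4,5):dx=+4,dy=-8->D
  (4,6):dx=+7,dy=-3->D; (4,7):dx=+8,dy=-2->D; (5,6):dx=+3,dy=+5->C; (5,7):dx=+4,dy=+6->C
  (6,7):dx=+1,dy=+1->C
Step 2: C = 10, D = 11, total pairs = 21.
Step 3: tau = (C - D)/(n(n-1)/2) = (10 - 11)/21 = -0.047619.
Step 4: Exact two-sided p-value (enumerate n! = 5040 permutations of y under H0): p = 1.000000.
Step 5: alpha = 0.05. fail to reject H0.

tau_b = -0.0476 (C=10, D=11), p = 1.000000, fail to reject H0.


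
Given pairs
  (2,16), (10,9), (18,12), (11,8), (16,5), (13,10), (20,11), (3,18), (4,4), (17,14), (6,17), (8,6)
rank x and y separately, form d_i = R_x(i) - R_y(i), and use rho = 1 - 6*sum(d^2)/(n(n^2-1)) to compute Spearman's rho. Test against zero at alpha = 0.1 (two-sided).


Step 1: Rank x and y separately (midranks; no ties here).
rank(x): 2->1, 10->6, 18->11, 11->7, 16->9, 13->8, 20->12, 3->2, 4->3, 17->10, 6->4, 8->5
rank(y): 16->10, 9->5, 12->8, 8->4, 5->2, 10->6, 11->7, 18->12, 4->1, 14->9, 17->11, 6->3
Step 2: d_i = R_x(i) - R_y(i); compute d_i^2.
  (1-10)^2=81, (6-5)^2=1, (11-8)^2=9, (7-4)^2=9, (9-2)^2=49, (8-6)^2=4, (12-7)^2=25, (2-12)^2=100, (3-1)^2=4, (10-9)^2=1, (4-11)^2=49, (5-3)^2=4
sum(d^2) = 336.
Step 3: rho = 1 - 6*336 / (12*(12^2 - 1)) = 1 - 2016/1716 = -0.174825.
Step 4: Under H0, t = rho * sqrt((n-2)/(1-rho^2)) = -0.5615 ~ t(10).
Step 5: Two-sided p-value from the t-distribution with 10 df = 0.586824.
Step 6: alpha = 0.1. fail to reject H0.

rho = -0.1748, p = 0.586824, fail to reject H0 at alpha = 0.1.


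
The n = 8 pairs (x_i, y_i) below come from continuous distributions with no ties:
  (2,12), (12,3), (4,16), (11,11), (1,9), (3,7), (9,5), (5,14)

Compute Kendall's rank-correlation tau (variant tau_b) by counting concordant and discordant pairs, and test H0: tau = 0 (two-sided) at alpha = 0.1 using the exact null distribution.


Step 1: Enumerate the 28 unordered pairs (i,j) with i<j and classify each by sign(x_j-x_i) * sign(y_j-y_i).
  (1,2):dx=+10,dy=-9->D; (1,3):dx=+2,dy=+4->C; (1,4):dx=+9,dy=-1->D; (1,5):dx=-1,dy=-3->C
  (1,6):dx=+1,dy=-5->D; (1,7):dx=+7,dy=-7->D; (1,8):dx=+3,dy=+2->C; (2,3):dx=-8,dy=+13->D
  (2,4):dx=-1,dy=+8->D; (2,5):dx=-11,dy=+6->D; (2,6):dx=-9,dy=+4->D; (2,7):dx=-3,dy=+2->D
  (2,8):dx=-7,dy=+11->D; (3,4):dx=+7,dy=-5->D; (3,5):dx=-3,dy=-7->C; (3,6):dx=-1,dy=-9->C
  (3,7):dx=+5,dy=-11->D; (3,8):dx=+1,dy=-2->D; (4,5):dx=-10,dy=-2->C; (4,6):dx=-8,dy=-4->C
  (4,7):dx=-2,dy=-6->C; (4,8):dx=-6,dy=+3->D; (5,6):dx=+2,dy=-2->D; (5,7):dx=+8,dy=-4->D
  (5,8):dx=+4,dy=+5->C; (6,7):dx=+6,dy=-2->D; (6,8):dx=+2,dy=+7->C; (7,8):dx=-4,dy=+9->D
Step 2: C = 10, D = 18, total pairs = 28.
Step 3: tau = (C - D)/(n(n-1)/2) = (10 - 18)/28 = -0.285714.
Step 4: Exact two-sided p-value (enumerate n! = 40320 permutations of y under H0): p = 0.398760.
Step 5: alpha = 0.1. fail to reject H0.

tau_b = -0.2857 (C=10, D=18), p = 0.398760, fail to reject H0.


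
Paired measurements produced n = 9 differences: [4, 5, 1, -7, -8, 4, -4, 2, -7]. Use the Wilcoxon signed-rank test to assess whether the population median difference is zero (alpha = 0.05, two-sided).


Step 1: Drop any zero differences (none here) and take |d_i|.
|d| = [4, 5, 1, 7, 8, 4, 4, 2, 7]
Step 2: Midrank |d_i| (ties get averaged ranks).
ranks: |4|->4, |5|->6, |1|->1, |7|->7.5, |8|->9, |4|->4, |4|->4, |2|->2, |7|->7.5
Step 3: Attach original signs; sum ranks with positive sign and with negative sign.
W+ = 4 + 6 + 1 + 4 + 2 = 17
W- = 7.5 + 9 + 4 + 7.5 = 28
(Check: W+ + W- = 45 should equal n(n+1)/2 = 45.)
Step 4: Test statistic W = min(W+, W-) = 17.
Step 5: Ties in |d|, so use the tie-corrected normal approximation.
        E[W] = n(n+1)/4 = 9*10/4 = 22.5.
        Tie groups: |d|=4 (t=3), |d|=7 (t=2); sum(t^3 - t) = 30.
        Var[W] = n(n+1)(2n+1)/24 - sum(t^3-t)/48 = 1710/24 - 30/48 = 70.625.
        z = (W - E[W]) / sqrt(Var[W]) = (17 - 22.5) / 8.4039 = -0.6545.
        Two-sided p = 2*Phi(z) = 0.512815.
Step 6: alpha = 0.05. fail to reject H0.

W+ = 17, W- = 28, W = min = 17, p = 0.512815, fail to reject H0.


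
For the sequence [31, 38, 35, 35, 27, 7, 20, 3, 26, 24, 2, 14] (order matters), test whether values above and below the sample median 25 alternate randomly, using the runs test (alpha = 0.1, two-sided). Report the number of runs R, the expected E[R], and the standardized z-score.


Step 1: Compute median = 25; label A = above, B = below.
Labels in order: AAAAABBBABBB  (n_A = 6, n_B = 6)
Step 2: Count runs R = 4.
Step 3: Under H0 (random ordering), E[R] = 2*n_A*n_B/(n_A+n_B) + 1 = 2*6*6/12 + 1 = 7.0000.
        Var[R] = 2*n_A*n_B*(2*n_A*n_B - n_A - n_B) / ((n_A+n_B)^2 * (n_A+n_B-1)) = 4320/1584 = 2.7273.
        SD[R] = 1.6514.
Step 4: Continuity-corrected z = (R + 0.5 - E[R]) / SD[R] = (4 + 0.5 - 7.0000) / 1.6514 = -1.5138.
Step 5: Two-sided p-value via normal approximation = 2*(1 - Phi(|z|)) = 0.130070.
Step 6: alpha = 0.1. fail to reject H0.

R = 4, z = -1.5138, p = 0.130070, fail to reject H0.


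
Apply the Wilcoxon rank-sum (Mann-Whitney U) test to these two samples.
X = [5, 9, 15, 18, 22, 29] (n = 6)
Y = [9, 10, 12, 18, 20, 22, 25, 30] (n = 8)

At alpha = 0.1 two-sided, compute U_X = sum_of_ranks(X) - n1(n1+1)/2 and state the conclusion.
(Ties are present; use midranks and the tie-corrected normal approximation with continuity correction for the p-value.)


Step 1: Combine and sort all 14 observations; assign midranks.
sorted (value, group): (5,X), (9,X), (9,Y), (10,Y), (12,Y), (15,X), (18,X), (18,Y), (20,Y), (22,X), (22,Y), (25,Y), (29,X), (30,Y)
ranks: 5->1, 9->2.5, 9->2.5, 10->4, 12->5, 15->6, 18->7.5, 18->7.5, 20->9, 22->10.5, 22->10.5, 25->12, 29->13, 30->14
Step 2: Rank sum for X: R1 = 1 + 2.5 + 6 + 7.5 + 10.5 + 13 = 40.5.
Step 3: U_X = R1 - n1(n1+1)/2 = 40.5 - 6*7/2 = 40.5 - 21 = 19.5.
       U_Y = n1*n2 - U_X = 48 - 19.5 = 28.5.
Step 4: Ties are present, so use the tie-corrected normal approximation (with continuity correction) for the p-value.
Step 5: p-value = 0.604382; compare to alpha = 0.1. fail to reject H0.

U_X = 19.5, p = 0.604382, fail to reject H0 at alpha = 0.1.


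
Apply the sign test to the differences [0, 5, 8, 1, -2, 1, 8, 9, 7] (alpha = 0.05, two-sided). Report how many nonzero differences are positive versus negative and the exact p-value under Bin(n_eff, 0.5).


Step 1: Discard zero differences. Original n = 9; n_eff = number of nonzero differences = 8.
Nonzero differences (with sign): +5, +8, +1, -2, +1, +8, +9, +7
Step 2: Count signs: positive = 7, negative = 1.
Step 3: Under H0: P(positive) = 0.5, so the number of positives S ~ Bin(8, 0.5).
Step 4: Two-sided exact p-value = sum of Bin(8,0.5) probabilities at or below the observed probability = 0.070312.
Step 5: alpha = 0.05. fail to reject H0.

n_eff = 8, pos = 7, neg = 1, p = 0.070312, fail to reject H0.


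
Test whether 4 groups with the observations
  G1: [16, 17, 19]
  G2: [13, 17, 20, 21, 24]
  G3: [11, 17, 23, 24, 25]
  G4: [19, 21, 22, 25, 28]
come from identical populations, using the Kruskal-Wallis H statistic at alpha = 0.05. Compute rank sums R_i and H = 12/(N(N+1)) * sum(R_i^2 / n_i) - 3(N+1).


Step 1: Combine all N = 18 observations and assign midranks.
sorted (value, group, rank): (11,G3,1), (13,G2,2), (16,G1,3), (17,G1,5), (17,G2,5), (17,G3,5), (19,G1,7.5), (19,G4,7.5), (20,G2,9), (21,G2,10.5), (21,G4,10.5), (22,G4,12), (23,G3,13), (24,G2,14.5), (24,G3,14.5), (25,G3,16.5), (25,G4,16.5), (28,G4,18)
Step 2: Sum ranks within each group.
R_1 = 15.5 (n_1 = 3)
R_2 = 41 (n_2 = 5)
R_3 = 50 (n_3 = 5)
R_4 = 64.5 (n_4 = 5)
Step 3: H = 12/(N(N+1)) * sum(R_i^2/n_i) - 3(N+1)
     = 12/(18*19) * (15.5^2/3 + 41^2/5 + 50^2/5 + 64.5^2/5) - 3*19
     = 0.035088 * 1748.33 - 57
     = 4.345029.
Step 4: Ties present; correction factor C = 1 - 48/(18^3 - 18) = 0.991744. Corrected H = 4.345029 / 0.991744 = 4.381200.
Step 5: Under H0, H ~ chi^2(3); p-value = 0.223135.
Step 6: alpha = 0.05. fail to reject H0.

H = 4.3812, df = 3, p = 0.223135, fail to reject H0.


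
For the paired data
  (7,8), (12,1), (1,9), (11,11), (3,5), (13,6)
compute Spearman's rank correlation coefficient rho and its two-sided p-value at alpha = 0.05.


Step 1: Rank x and y separately (midranks; no ties here).
rank(x): 7->3, 12->5, 1->1, 11->4, 3->2, 13->6
rank(y): 8->4, 1->1, 9->5, 11->6, 5->2, 6->3
Step 2: d_i = R_x(i) - R_y(i); compute d_i^2.
  (3-4)^2=1, (5-1)^2=16, (1-5)^2=16, (4-6)^2=4, (2-2)^2=0, (6-3)^2=9
sum(d^2) = 46.
Step 3: rho = 1 - 6*46 / (6*(6^2 - 1)) = 1 - 276/210 = -0.314286.
Step 4: Under H0, t = rho * sqrt((n-2)/(1-rho^2)) = -0.6621 ~ t(4).
Step 5: Two-sided p-value from the t-distribution with 4 df = 0.544093.
Step 6: alpha = 0.05. fail to reject H0.

rho = -0.3143, p = 0.544093, fail to reject H0 at alpha = 0.05.
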